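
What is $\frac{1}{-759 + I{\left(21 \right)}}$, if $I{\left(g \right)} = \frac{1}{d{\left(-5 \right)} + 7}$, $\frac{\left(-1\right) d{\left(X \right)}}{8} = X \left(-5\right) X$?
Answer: $- \frac{1007}{764312} \approx -0.0013175$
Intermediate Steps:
$d{\left(X \right)} = 40 X^{2}$ ($d{\left(X \right)} = - 8 X \left(-5\right) X = - 8 - 5 X X = - 8 \left(- 5 X^{2}\right) = 40 X^{2}$)
$I{\left(g \right)} = \frac{1}{1007}$ ($I{\left(g \right)} = \frac{1}{40 \left(-5\right)^{2} + 7} = \frac{1}{40 \cdot 25 + 7} = \frac{1}{1000 + 7} = \frac{1}{1007}$)
$\frac{1}{-759 + I{\left(21 \right)}} = \frac{1}{-759 + \frac{1}{1007}} = \frac{1}{- \frac{764312}{1007}} = - \frac{1007}{764312}$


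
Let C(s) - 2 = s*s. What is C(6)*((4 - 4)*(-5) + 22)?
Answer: 836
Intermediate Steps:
C(s) = 2 + s**2 (C(s) = 2 + s*s = 2 + s**2)
C(6)*((4 - 4)*(-5) + 22) = (2 + 6**2)*((4 - 4)*(-5) + 22) = (2 + 36)*(0*(-5) + 22) = 38*(0 + 22) = 38*22 = 836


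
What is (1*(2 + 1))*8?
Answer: 24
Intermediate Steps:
(1*(2 + 1))*8 = (1*3)*8 = 3*8 = 24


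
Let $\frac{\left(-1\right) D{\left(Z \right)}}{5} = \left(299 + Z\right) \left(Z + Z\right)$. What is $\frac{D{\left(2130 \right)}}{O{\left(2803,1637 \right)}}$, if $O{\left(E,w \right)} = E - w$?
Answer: $- \frac{25868850}{583} \approx -44372.0$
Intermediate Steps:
$D{\left(Z \right)} = - 10 Z \left(299 + Z\right)$ ($D{\left(Z \right)} = - 5 \left(299 + Z\right) \left(Z + Z\right) = - 5 \left(299 + Z\right) 2 Z = - 5 \cdot 2 Z \left(299 + Z\right) = - 10 Z \left(299 + Z\right)$)
$\frac{D{\left(2130 \right)}}{O{\left(2803,1637 \right)}} = \frac{\left(-10\right) 2130 \left(299 + 2130\right)}{2803 - 1637} = \frac{\left(-10\right) 2130 \cdot 2429}{2803 - 1637} = - \frac{51737700}{1166} = \left(-51737700\right) \frac{1}{1166} = - \frac{25868850}{583}$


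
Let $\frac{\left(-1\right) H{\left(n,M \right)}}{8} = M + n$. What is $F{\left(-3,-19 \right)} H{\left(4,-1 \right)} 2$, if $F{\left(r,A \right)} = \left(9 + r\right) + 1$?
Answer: $-336$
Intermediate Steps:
$F{\left(r,A \right)} = 10 + r$
$H{\left(n,M \right)} = - 8 M - 8 n$ ($H{\left(n,M \right)} = - 8 \left(M + n\right) = - 8 M - 8 n$)
$F{\left(-3,-19 \right)} H{\left(4,-1 \right)} 2 = \left(10 - 3\right) \left(\left(-8\right) \left(-1\right) - 32\right) 2 = 7 \left(8 - 32\right) 2 = 7 \left(\left(-24\right) 2\right) = 7 \left(-48\right) = -336$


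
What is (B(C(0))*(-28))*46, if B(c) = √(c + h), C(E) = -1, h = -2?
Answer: -1288*I*√3 ≈ -2230.9*I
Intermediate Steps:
B(c) = √(-2 + c) (B(c) = √(c - 2) = √(-2 + c))
(B(C(0))*(-28))*46 = (√(-2 - 1)*(-28))*46 = (√(-3)*(-28))*46 = ((I*√3)*(-28))*46 = -28*I*√3*46 = -1288*I*√3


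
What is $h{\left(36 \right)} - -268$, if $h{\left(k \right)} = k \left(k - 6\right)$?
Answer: $1348$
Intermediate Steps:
$h{\left(k \right)} = k \left(-6 + k\right)$ ($h{\left(k \right)} = k \left(k - 6\right) = k \left(-6 + k\right)$)
$h{\left(36 \right)} - -268 = 36 \left(-6 + 36\right) - -268 = 36 \cdot 30 + 268 = 1080 + 268 = 1348$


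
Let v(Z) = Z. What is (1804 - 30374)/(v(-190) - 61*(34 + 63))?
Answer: 28570/6107 ≈ 4.6782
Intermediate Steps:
(1804 - 30374)/(v(-190) - 61*(34 + 63)) = (1804 - 30374)/(-190 - 61*(34 + 63)) = -28570/(-190 - 61*97) = -28570/(-190 - 5917) = -28570/(-6107) = -28570*(-1/6107) = 28570/6107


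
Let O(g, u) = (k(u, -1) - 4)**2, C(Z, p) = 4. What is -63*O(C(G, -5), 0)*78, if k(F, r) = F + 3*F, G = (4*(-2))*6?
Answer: -78624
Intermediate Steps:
G = -48 (G = -8*6 = -48)
k(F, r) = 4*F
O(g, u) = (-4 + 4*u)**2 (O(g, u) = (4*u - 4)**2 = (-4 + 4*u)**2)
-63*O(C(G, -5), 0)*78 = -1008*(-1 + 0)**2*78 = -1008*(-1)**2*78 = -1008*78 = -78624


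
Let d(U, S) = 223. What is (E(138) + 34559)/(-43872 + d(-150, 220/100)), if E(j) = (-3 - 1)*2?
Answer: -34551/43649 ≈ -0.79156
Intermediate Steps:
E(j) = -8 (E(j) = -4*2 = -8)
(E(138) + 34559)/(-43872 + d(-150, 220/100)) = (-8 + 34559)/(-43872 + 223) = 34551/(-43649) = 34551*(-1/43649) = -34551/43649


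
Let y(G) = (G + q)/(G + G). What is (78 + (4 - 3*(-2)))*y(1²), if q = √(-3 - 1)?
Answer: 44 + 88*I ≈ 44.0 + 88.0*I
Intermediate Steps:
q = 2*I (q = √(-4) = 2*I ≈ 2.0*I)
y(G) = (G + 2*I)/(2*G) (y(G) = (G + 2*I)/(G + G) = (G + 2*I)/((2*G)) = (G + 2*I)*(1/(2*G)) = (G + 2*I)/(2*G))
(78 + (4 - 3*(-2)))*y(1²) = (78 + (4 - 3*(-2)))*((I + (½)*1²)/(1²)) = (78 + (4 + 6))*((I + (½)*1)/1) = (78 + 10)*(1*(I + ½)) = 88*(1*(½ + I)) = 88*(½ + I) = 44 + 88*I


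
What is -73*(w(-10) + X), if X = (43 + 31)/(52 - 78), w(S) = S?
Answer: 12191/13 ≈ 937.77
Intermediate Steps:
X = -37/13 (X = 74/(-26) = 74*(-1/26) = -37/13 ≈ -2.8462)
-73*(w(-10) + X) = -73*(-10 - 37/13) = -73*(-167/13) = 12191/13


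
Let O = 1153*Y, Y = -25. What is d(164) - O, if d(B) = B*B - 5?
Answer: 55716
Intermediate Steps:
d(B) = -5 + B² (d(B) = B² - 5 = -5 + B²)
O = -28825 (O = 1153*(-25) = -28825)
d(164) - O = (-5 + 164²) - 1*(-28825) = (-5 + 26896) + 28825 = 26891 + 28825 = 55716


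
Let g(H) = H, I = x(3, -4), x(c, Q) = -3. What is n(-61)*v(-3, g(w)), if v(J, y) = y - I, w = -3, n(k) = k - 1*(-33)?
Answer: 0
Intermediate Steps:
n(k) = 33 + k (n(k) = k + 33 = 33 + k)
I = -3
v(J, y) = 3 + y (v(J, y) = y - 1*(-3) = y + 3 = 3 + y)
n(-61)*v(-3, g(w)) = (33 - 61)*(3 - 3) = -28*0 = 0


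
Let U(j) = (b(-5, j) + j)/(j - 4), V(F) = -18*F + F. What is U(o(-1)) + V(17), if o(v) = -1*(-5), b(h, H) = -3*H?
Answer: -299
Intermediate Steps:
V(F) = -17*F
o(v) = 5
U(j) = -2*j/(-4 + j) (U(j) = (-3*j + j)/(j - 4) = (-2*j)/(-4 + j) = -2*j/(-4 + j))
U(o(-1)) + V(17) = -2*5/(-4 + 5) - 17*17 = -2*5/1 - 289 = -2*5*1 - 289 = -10 - 289 = -299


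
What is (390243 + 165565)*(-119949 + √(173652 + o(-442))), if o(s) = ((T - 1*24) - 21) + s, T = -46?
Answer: -66668613792 + 555808*√173119 ≈ -6.6437e+10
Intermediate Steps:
o(s) = -91 + s (o(s) = ((-46 - 1*24) - 21) + s = ((-46 - 24) - 21) + s = (-70 - 21) + s = -91 + s)
(390243 + 165565)*(-119949 + √(173652 + o(-442))) = (390243 + 165565)*(-119949 + √(173652 + (-91 - 442))) = 555808*(-119949 + √(173652 - 533)) = 555808*(-119949 + √173119) = -66668613792 + 555808*√173119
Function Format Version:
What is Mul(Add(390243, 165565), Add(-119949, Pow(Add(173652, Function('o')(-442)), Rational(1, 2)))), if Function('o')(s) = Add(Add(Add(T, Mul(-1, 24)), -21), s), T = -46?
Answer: Add(-66668613792, Mul(555808, Pow(173119, Rational(1, 2)))) ≈ -6.6437e+10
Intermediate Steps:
Function('o')(s) = Add(-91, s) (Function('o')(s) = Add(Add(Add(-46, Mul(-1, 24)), -21), s) = Add(Add(Add(-46, -24), -21), s) = Add(Add(-70, -21), s) = Add(-91, s))
Mul(Add(390243, 165565), Add(-119949, Pow(Add(173652, Function('o')(-442)), Rational(1, 2)))) = Mul(Add(390243, 165565), Add(-119949, Pow(Add(173652, Add(-91, -442)), Rational(1, 2)))) = Mul(555808, Add(-119949, Pow(Add(173652, -533), Rational(1, 2)))) = Mul(555808, Add(-119949, Pow(173119, Rational(1, 2)))) = Add(-66668613792, Mul(555808, Pow(173119, Rational(1, 2))))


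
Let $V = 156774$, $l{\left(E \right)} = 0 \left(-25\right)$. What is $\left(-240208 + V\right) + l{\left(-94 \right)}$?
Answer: $-83434$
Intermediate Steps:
$l{\left(E \right)} = 0$
$\left(-240208 + V\right) + l{\left(-94 \right)} = \left(-240208 + 156774\right) + 0 = -83434 + 0 = -83434$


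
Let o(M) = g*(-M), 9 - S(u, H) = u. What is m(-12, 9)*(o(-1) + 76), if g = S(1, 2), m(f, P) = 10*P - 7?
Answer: 6972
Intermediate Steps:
S(u, H) = 9 - u
m(f, P) = -7 + 10*P
g = 8 (g = 9 - 1*1 = 9 - 1 = 8)
o(M) = -8*M (o(M) = 8*(-M) = -8*M)
m(-12, 9)*(o(-1) + 76) = (-7 + 10*9)*(-8*(-1) + 76) = (-7 + 90)*(8 + 76) = 83*84 = 6972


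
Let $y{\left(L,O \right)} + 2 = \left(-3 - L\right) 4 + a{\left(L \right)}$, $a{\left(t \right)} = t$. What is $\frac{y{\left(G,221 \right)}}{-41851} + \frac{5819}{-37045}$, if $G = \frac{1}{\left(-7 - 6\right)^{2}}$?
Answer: $- \frac{41068974156}{262012579855} \approx -0.15674$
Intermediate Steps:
$G = \frac{1}{169}$ ($G = \frac{1}{\left(-13\right)^{2}} = \frac{1}{169} \approx 0.0059172$)
$y{\left(L,O \right)} = -14 - 3 L$ ($y{\left(L,O \right)} = -2 + \left(\left(-3 - L\right) 4 + L\right) = -2 - \left(12 + 3 L\right) = -14 - 3 L$)
$\frac{y{\left(G,221 \right)}}{-41851} + \frac{5819}{-37045} = \frac{-14 - \frac{3}{169}}{-41851} + \frac{5819}{-37045} = \left(-14 - \frac{3}{169}\right) \left(- \frac{1}{41851}\right) + 5819 \left(- \frac{1}{37045}\right) = \left(- \frac{2369}{169}\right) \left(- \frac{1}{41851}\right) - \frac{5819}{37045} = \frac{2369}{7072819} - \frac{5819}{37045} = - \frac{41068974156}{262012579855}$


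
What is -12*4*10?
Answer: -480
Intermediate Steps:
-12*4*10 = -48*10 = -480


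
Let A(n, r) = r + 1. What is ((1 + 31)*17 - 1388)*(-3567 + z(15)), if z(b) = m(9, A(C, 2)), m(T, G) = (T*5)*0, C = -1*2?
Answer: 3010548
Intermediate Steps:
C = -2
A(n, r) = 1 + r
m(T, G) = 0 (m(T, G) = (5*T)*0 = 0)
z(b) = 0
((1 + 31)*17 - 1388)*(-3567 + z(15)) = ((1 + 31)*17 - 1388)*(-3567 + 0) = (32*17 - 1388)*(-3567) = (544 - 1388)*(-3567) = -844*(-3567) = 3010548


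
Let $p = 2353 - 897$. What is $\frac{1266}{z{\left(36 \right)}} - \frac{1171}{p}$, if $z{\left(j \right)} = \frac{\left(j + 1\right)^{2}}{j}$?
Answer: $\frac{64755557}{1993264} \approx 32.487$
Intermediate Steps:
$p = 1456$ ($p = 2353 - 897 = 1456$)
$z{\left(j \right)} = \frac{\left(1 + j\right)^{2}}{j}$
$\frac{1266}{z{\left(36 \right)}} - \frac{1171}{p} = \frac{1266}{\frac{1}{36} \left(1 + 36\right)^{2}} - \frac{1171}{1456} = \frac{1266}{\frac{1}{36} \cdot 37^{2}} - \frac{1171}{1456} = \frac{1266}{\frac{1}{36} \cdot 1369} - \frac{1171}{1456} = \frac{1266}{\frac{1369}{36}} - \frac{1171}{1456} = 1266 \cdot \frac{36}{1369} - \frac{1171}{1456} = \frac{45576}{1369} - \frac{1171}{1456} = \frac{64755557}{1993264}$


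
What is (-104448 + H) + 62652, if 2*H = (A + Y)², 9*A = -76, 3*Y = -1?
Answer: -6764711/162 ≈ -41758.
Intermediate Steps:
Y = -⅓ (Y = (⅓)*(-1) = -⅓ ≈ -0.33333)
A = -76/9 (A = (⅑)*(-76) = -76/9 ≈ -8.4444)
H = 6241/162 (H = (-76/9 - ⅓)²/2 = (-79/9)²/2 = (½)*(6241/81) = 6241/162 ≈ 38.525)
(-104448 + H) + 62652 = (-104448 + 6241/162) + 62652 = -16914335/162 + 62652 = -6764711/162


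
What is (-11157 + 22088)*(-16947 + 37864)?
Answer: 228643727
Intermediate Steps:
(-11157 + 22088)*(-16947 + 37864) = 10931*20917 = 228643727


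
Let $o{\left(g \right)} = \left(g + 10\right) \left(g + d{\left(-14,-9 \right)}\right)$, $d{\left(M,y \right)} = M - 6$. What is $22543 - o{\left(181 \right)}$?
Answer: $-8208$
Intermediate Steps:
$d{\left(M,y \right)} = -6 + M$
$o{\left(g \right)} = \left(-20 + g\right) \left(10 + g\right)$ ($o{\left(g \right)} = \left(g + 10\right) \left(g - 20\right) = \left(10 + g\right) \left(g - 20\right) = \left(10 + g\right) \left(-20 + g\right) = \left(-20 + g\right) \left(10 + g\right)$)
$22543 - o{\left(181 \right)} = 22543 - \left(-200 + 181^{2} - 1810\right) = 22543 - \left(-200 + 32761 - 1810\right) = 22543 - 30751 = -8208$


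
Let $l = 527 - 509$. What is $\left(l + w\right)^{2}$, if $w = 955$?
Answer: $946729$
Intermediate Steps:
$l = 18$
$\left(l + w\right)^{2} = \left(18 + 955\right)^{2} = 973^{2} = 946729$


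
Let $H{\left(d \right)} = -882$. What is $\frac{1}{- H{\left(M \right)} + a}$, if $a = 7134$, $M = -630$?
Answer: $\frac{1}{8016} \approx 0.00012475$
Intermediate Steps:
$\frac{1}{- H{\left(M \right)} + a} = \frac{1}{\left(-1\right) \left(-882\right) + 7134} = \frac{1}{882 + 7134} = \frac{1}{8016}$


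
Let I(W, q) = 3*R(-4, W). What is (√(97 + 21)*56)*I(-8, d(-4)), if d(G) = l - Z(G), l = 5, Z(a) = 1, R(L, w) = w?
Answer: -1344*√118 ≈ -14600.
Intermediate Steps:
d(G) = 4 (d(G) = 5 - 1*1 = 5 - 1 = 4)
I(W, q) = 3*W
(√(97 + 21)*56)*I(-8, d(-4)) = (√(97 + 21)*56)*(3*(-8)) = (√118*56)*(-24) = (56*√118)*(-24) = -1344*√118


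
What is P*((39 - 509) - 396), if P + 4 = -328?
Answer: 287512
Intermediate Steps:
P = -332 (P = -4 - 328 = -332)
P*((39 - 509) - 396) = -332*((39 - 509) - 396) = -332*(-470 - 396) = -332*(-866) = 287512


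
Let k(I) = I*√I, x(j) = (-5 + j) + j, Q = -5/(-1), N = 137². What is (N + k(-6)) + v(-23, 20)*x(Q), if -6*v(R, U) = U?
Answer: 56257/3 - 6*I*√6 ≈ 18752.0 - 14.697*I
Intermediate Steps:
N = 18769
v(R, U) = -U/6
Q = 5 (Q = -5*(-1) = 5)
x(j) = -5 + 2*j
k(I) = I^(3/2)
(N + k(-6)) + v(-23, 20)*x(Q) = (18769 + (-6)^(3/2)) + (-⅙*20)*(-5 + 2*5) = (18769 - 6*I*√6) - 10*(-5 + 10)/3 = (18769 - 6*I*√6) - 10/3*5 = (18769 - 6*I*√6) - 50/3 = 56257/3 - 6*I*√6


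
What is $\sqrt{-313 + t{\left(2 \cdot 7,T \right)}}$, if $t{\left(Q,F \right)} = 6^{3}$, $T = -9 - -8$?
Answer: $i \sqrt{97} \approx 9.8489 i$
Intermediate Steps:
$T = -1$ ($T = -9 + 8 = -1$)
$t{\left(Q,F \right)} = 216$
$\sqrt{-313 + t{\left(2 \cdot 7,T \right)}} = \sqrt{-313 + 216} = \sqrt{-97} = i \sqrt{97}$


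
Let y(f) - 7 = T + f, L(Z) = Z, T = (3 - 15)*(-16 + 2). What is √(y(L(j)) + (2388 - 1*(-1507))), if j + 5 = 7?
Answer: 2*√1018 ≈ 63.812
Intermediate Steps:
j = 2 (j = -5 + 7 = 2)
T = 168 (T = -12*(-14) = 168)
y(f) = 175 + f (y(f) = 7 + (168 + f) = 175 + f)
√(y(L(j)) + (2388 - 1*(-1507))) = √((175 + 2) + (2388 - 1*(-1507))) = √(177 + (2388 + 1507)) = √(177 + 3895) = √4072 = 2*√1018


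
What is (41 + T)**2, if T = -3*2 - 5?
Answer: 900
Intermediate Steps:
T = -11 (T = -6 - 5 = -11)
(41 + T)**2 = (41 - 11)**2 = 30**2 = 900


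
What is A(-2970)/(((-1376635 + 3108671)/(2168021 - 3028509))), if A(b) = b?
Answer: 638912340/433009 ≈ 1475.5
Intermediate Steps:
A(-2970)/(((-1376635 + 3108671)/(2168021 - 3028509))) = -2970*(2168021 - 3028509)/(-1376635 + 3108671) = -2970/(1732036/(-860488)) = -2970/(1732036*(-1/860488)) = -2970/(-433009/215122) = -2970*(-215122/433009) = 638912340/433009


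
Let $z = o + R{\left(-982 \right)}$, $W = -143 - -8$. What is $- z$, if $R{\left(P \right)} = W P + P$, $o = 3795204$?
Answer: $-3926792$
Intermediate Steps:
$W = -135$ ($W = -143 + 8 = -135$)
$R{\left(P \right)} = - 134 P$ ($R{\left(P \right)} = - 135 P + P = - 134 P$)
$z = 3926792$ ($z = 3795204 - -131588 = 3795204 + 131588 = 3926792$)
$- z = \left(-1\right) 3926792 = -3926792$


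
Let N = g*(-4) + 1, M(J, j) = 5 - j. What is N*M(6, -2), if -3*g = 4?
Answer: 133/3 ≈ 44.333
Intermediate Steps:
g = -4/3 (g = -⅓*4 = -4/3 ≈ -1.3333)
N = 19/3 (N = -4/3*(-4) + 1 = 16/3 + 1 = 19/3 ≈ 6.3333)
N*M(6, -2) = 19*(5 - 1*(-2))/3 = 19*(5 + 2)/3 = (19/3)*7 = 133/3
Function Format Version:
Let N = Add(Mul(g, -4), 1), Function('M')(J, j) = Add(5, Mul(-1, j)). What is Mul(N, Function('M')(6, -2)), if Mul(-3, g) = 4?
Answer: Rational(133, 3) ≈ 44.333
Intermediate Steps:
g = Rational(-4, 3) (g = Mul(Rational(-1, 3), 4) = Rational(-4, 3) ≈ -1.3333)
N = Rational(19, 3) (N = Add(Mul(Rational(-4, 3), -4), 1) = Add(Rational(16, 3), 1) = Rational(19, 3) ≈ 6.3333)
Mul(N, Function('M')(6, -2)) = Mul(Rational(19, 3), Add(5, Mul(-1, -2))) = Mul(Rational(19, 3), Add(5, 2)) = Mul(Rational(19, 3), 7) = Rational(133, 3)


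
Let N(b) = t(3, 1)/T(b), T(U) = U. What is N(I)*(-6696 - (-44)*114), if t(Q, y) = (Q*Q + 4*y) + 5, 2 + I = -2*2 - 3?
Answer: 3360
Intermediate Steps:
I = -9 (I = -2 + (-2*2 - 3) = -2 + (-4 - 3) = -2 - 7 = -9)
t(Q, y) = 5 + Q² + 4*y (t(Q, y) = (Q² + 4*y) + 5 = 5 + Q² + 4*y)
N(b) = 18/b (N(b) = (5 + 3² + 4*1)/b = (5 + 9 + 4)/b = 18/b)
N(I)*(-6696 - (-44)*114) = (18/(-9))*(-6696 - (-44)*114) = (18*(-⅑))*(-6696 - 1*(-5016)) = -2*(-6696 + 5016) = -2*(-1680) = 3360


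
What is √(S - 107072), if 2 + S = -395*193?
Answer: 7*I*√3741 ≈ 428.15*I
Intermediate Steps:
S = -76237 (S = -2 - 395*193 = -2 - 76235 = -76237)
√(S - 107072) = √(-76237 - 107072) = √(-183309) = 7*I*√3741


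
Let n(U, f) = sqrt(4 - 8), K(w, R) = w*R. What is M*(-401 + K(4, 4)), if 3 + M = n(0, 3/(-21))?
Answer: 1155 - 770*I ≈ 1155.0 - 770.0*I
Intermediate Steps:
K(w, R) = R*w
n(U, f) = 2*I (n(U, f) = sqrt(-4) = 2*I)
M = -3 + 2*I ≈ -3.0 + 2.0*I
M*(-401 + K(4, 4)) = (-3 + 2*I)*(-401 + 4*4) = (-3 + 2*I)*(-401 + 16) = (-3 + 2*I)*(-385) = 1155 - 770*I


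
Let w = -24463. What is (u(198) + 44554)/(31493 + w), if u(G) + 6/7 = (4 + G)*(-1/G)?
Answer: 30874621/4871790 ≈ 6.3374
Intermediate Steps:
u(G) = -6/7 - (4 + G)/G (u(G) = -6/7 + (4 + G)*(-1/G) = -6/7 - (4 + G)/G)
(u(198) + 44554)/(31493 + w) = ((-13/7 - 4/198) + 44554)/(31493 - 24463) = ((-13/7 - 4*1/198) + 44554)/7030 = ((-13/7 - 2/99) + 44554)*(1/7030) = (-1301/693 + 44554)*(1/7030) = (30874621/693)*(1/7030) = 30874621/4871790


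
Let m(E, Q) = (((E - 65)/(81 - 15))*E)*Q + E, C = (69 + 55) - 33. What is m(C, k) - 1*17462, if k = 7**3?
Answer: -167474/33 ≈ -5075.0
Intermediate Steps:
k = 343
C = 91 (C = 124 - 33 = 91)
m(E, Q) = E + E*Q*(-65/66 + E/66) (m(E, Q) = (((-65 + E)/66)*E)*Q + E = (((-65 + E)*(1/66))*E)*Q + E = ((-65/66 + E/66)*E)*Q + E = (E*(-65/66 + E/66))*Q + E = E*Q*(-65/66 + E/66) + E = E + E*Q*(-65/66 + E/66))
m(C, k) - 1*17462 = (1/66)*91*(66 - 65*343 + 91*343) - 1*17462 = (1/66)*91*(66 - 22295 + 31213) - 17462 = (1/66)*91*8984 - 17462 = 408772/33 - 17462 = -167474/33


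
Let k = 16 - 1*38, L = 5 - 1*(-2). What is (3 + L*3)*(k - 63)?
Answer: -2040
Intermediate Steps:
L = 7 (L = 5 + 2 = 7)
k = -22 (k = 16 - 38 = -22)
(3 + L*3)*(k - 63) = (3 + 7*3)*(-22 - 63) = (3 + 21)*(-85) = 24*(-85) = -2040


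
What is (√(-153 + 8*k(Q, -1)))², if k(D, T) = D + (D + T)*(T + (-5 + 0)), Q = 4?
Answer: -265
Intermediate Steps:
k(D, T) = D + (-5 + T)*(D + T) (k(D, T) = D + (D + T)*(T - 5) = D + (D + T)*(-5 + T) = D + (-5 + T)*(D + T))
(√(-153 + 8*k(Q, -1)))² = (√(-153 + 8*((-1)² - 5*(-1) - 4*4 + 4*(-1))))² = (√(-153 + 8*(1 + 5 - 16 - 4)))² = (√(-153 + 8*(-14)))² = (√(-153 - 112))² = (√(-265))² = (I*√265)² = -265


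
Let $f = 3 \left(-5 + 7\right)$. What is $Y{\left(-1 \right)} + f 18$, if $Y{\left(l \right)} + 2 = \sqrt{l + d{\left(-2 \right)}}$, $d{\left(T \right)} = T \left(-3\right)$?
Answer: $106 + \sqrt{5} \approx 108.24$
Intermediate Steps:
$d{\left(T \right)} = - 3 T$
$f = 6$ ($f = 3 \cdot 2 = 6$)
$Y{\left(l \right)} = -2 + \sqrt{6 + l}$ ($Y{\left(l \right)} = -2 + \sqrt{l - -6} = -2 + \sqrt{l + 6} = -2 + \sqrt{6 + l}$)
$Y{\left(-1 \right)} + f 18 = \left(-2 + \sqrt{6 - 1}\right) + 6 \cdot 18 = \left(-2 + \sqrt{5}\right) + 108 = 106 + \sqrt{5}$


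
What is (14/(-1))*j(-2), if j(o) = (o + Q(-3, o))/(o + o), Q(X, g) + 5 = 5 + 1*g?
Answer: -14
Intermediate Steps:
Q(X, g) = g (Q(X, g) = -5 + (5 + 1*g) = -5 + (5 + g) = g)
j(o) = 1 (j(o) = (o + o)/(o + o) = (2*o)/((2*o)) = (2*o)*(1/(2*o)) = 1)
(14/(-1))*j(-2) = (14/(-1))*1 = (14*(-1))*1 = -14*1 = -14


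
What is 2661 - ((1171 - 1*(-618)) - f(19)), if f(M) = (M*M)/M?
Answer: 891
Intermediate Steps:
f(M) = M (f(M) = M**2/M = M)
2661 - ((1171 - 1*(-618)) - f(19)) = 2661 - ((1171 - 1*(-618)) - 1*19) = 2661 - ((1171 + 618) - 19) = 2661 - (1789 - 19) = 2661 - 1*1770 = 2661 - 1770 = 891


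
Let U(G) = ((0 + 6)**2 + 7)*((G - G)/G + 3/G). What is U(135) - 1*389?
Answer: -17462/45 ≈ -388.04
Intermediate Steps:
U(G) = 129/G (U(G) = (6**2 + 7)*(0/G + 3/G) = (36 + 7)*(0 + 3/G) = 43*(3/G) = 129/G)
U(135) - 1*389 = 129/135 - 1*389 = 129*(1/135) - 389 = 43/45 - 389 = -17462/45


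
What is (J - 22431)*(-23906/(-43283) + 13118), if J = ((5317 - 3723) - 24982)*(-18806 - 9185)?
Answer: 371706268220693100/43283 ≈ 8.5878e+12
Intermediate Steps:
J = 654653508 (J = (1594 - 24982)*(-27991) = -23388*(-27991) = 654653508)
(J - 22431)*(-23906/(-43283) + 13118) = (654653508 - 22431)*(-23906/(-43283) + 13118) = 654631077*(-23906*(-1/43283) + 13118) = 654631077*(23906/43283 + 13118) = 654631077*(567810300/43283) = 371706268220693100/43283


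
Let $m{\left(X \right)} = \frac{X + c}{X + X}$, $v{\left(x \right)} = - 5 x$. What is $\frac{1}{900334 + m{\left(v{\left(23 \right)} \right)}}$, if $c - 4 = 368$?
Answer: $\frac{230}{207076563} \approx 1.1107 \cdot 10^{-6}$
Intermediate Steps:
$c = 372$ ($c = 4 + 368 = 372$)
$m{\left(X \right)} = \frac{372 + X}{2 X}$ ($m{\left(X \right)} = \frac{X + 372}{X + X} = \frac{372 + X}{2 X}$)
$\frac{1}{900334 + m{\left(v{\left(23 \right)} \right)}} = \frac{1}{900334 + \frac{372 - 115}{2 \left(\left(-5\right) 23\right)}} = \frac{1}{900334 + \frac{372 - 115}{2 \left(-115\right)}} = \frac{1}{900334 + \frac{1}{2} \left(- \frac{1}{115}\right) 257} = \frac{1}{900334 - \frac{257}{230}} = \frac{1}{\frac{207076563}{230}} = \frac{230}{207076563}$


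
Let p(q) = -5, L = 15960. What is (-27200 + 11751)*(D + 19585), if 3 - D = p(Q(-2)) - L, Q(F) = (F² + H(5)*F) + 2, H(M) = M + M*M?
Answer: -549258297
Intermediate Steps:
H(M) = M + M²
Q(F) = 2 + F² + 30*F (Q(F) = (F² + (5*(1 + 5))*F) + 2 = (F² + (5*6)*F) + 2 = (F² + 30*F) + 2 = 2 + F² + 30*F)
D = 15968 (D = 3 - (-5 - 1*15960) = 3 - (-5 - 15960) = 3 - 1*(-15965) = 3 + 15965 = 15968)
(-27200 + 11751)*(D + 19585) = (-27200 + 11751)*(15968 + 19585) = -15449*35553 = -549258297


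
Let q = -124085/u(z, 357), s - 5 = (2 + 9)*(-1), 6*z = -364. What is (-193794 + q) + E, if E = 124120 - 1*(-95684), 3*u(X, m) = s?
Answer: 176105/2 ≈ 88053.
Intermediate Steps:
z = -182/3 (z = (⅙)*(-364) = -182/3 ≈ -60.667)
s = -6 (s = 5 + (2 + 9)*(-1) = 5 + 11*(-1) = 5 - 11 = -6)
u(X, m) = -2 (u(X, m) = (⅓)*(-6) = -2)
E = 219804 (E = 124120 + 95684 = 219804)
q = 124085/2 (q = -124085/(-2) = -124085*(-½) = 124085/2 ≈ 62043.)
(-193794 + q) + E = (-193794 + 124085/2) + 219804 = -263503/2 + 219804 = 176105/2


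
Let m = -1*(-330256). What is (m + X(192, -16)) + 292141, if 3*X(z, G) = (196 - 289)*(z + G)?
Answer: 616941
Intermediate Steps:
m = 330256
X(z, G) = -31*G - 31*z (X(z, G) = ((196 - 289)*(z + G))/3 = (-93*(G + z))/3 = (-93*G - 93*z)/3 = -31*G - 31*z)
(m + X(192, -16)) + 292141 = (330256 + (-31*(-16) - 31*192)) + 292141 = (330256 + (496 - 5952)) + 292141 = (330256 - 5456) + 292141 = 324800 + 292141 = 616941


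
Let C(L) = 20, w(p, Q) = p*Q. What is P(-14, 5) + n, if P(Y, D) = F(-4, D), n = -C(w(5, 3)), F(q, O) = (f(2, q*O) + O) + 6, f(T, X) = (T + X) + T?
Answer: -25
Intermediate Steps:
w(p, Q) = Q*p
f(T, X) = X + 2*T
F(q, O) = 10 + O + O*q (F(q, O) = ((q*O + 2*2) + O) + 6 = ((O*q + 4) + O) + 6 = ((4 + O*q) + O) + 6 = (4 + O + O*q) + 6 = 10 + O + O*q)
n = -20 (n = -1*20 = -20)
P(Y, D) = 10 - 3*D (P(Y, D) = 10 + D + D*(-4) = 10 + D - 4*D = 10 - 3*D)
P(-14, 5) + n = (10 - 3*5) - 20 = (10 - 15) - 20 = -5 - 20 = -25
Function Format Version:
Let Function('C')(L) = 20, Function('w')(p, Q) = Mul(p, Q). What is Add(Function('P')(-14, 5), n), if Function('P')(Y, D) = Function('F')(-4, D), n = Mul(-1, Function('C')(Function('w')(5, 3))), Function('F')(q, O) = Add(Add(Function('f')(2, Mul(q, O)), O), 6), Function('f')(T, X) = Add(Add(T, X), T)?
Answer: -25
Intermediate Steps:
Function('w')(p, Q) = Mul(Q, p)
Function('f')(T, X) = Add(X, Mul(2, T))
Function('F')(q, O) = Add(10, O, Mul(O, q)) (Function('F')(q, O) = Add(Add(Add(Mul(q, O), Mul(2, 2)), O), 6) = Add(Add(Add(Mul(O, q), 4), O), 6) = Add(Add(Add(4, Mul(O, q)), O), 6) = Add(Add(4, O, Mul(O, q)), 6) = Add(10, O, Mul(O, q)))
n = -20 (n = Mul(-1, 20) = -20)
Function('P')(Y, D) = Add(10, Mul(-3, D)) (Function('P')(Y, D) = Add(10, D, Mul(D, -4)) = Add(10, D, Mul(-4, D)) = Add(10, Mul(-3, D)))
Add(Function('P')(-14, 5), n) = Add(Add(10, Mul(-3, 5)), -20) = Add(Add(10, -15), -20) = Add(-5, -20) = -25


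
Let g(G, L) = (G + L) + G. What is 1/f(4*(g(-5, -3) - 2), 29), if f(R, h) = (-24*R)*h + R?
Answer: 1/41700 ≈ 2.3981e-5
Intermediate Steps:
g(G, L) = L + 2*G
f(R, h) = R - 24*R*h (f(R, h) = -24*R*h + R = R - 24*R*h)
1/f(4*(g(-5, -3) - 2), 29) = 1/((4*((-3 + 2*(-5)) - 2))*(1 - 24*29)) = 1/((4*((-3 - 10) - 2))*(1 - 696)) = 1/((4*(-13 - 2))*(-695)) = 1/((4*(-15))*(-695)) = 1/(-60*(-695)) = 1/41700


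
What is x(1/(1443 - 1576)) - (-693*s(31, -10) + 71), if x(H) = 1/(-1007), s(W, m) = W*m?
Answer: -216405308/1007 ≈ -2.1490e+5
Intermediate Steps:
x(H) = -1/1007
x(1/(1443 - 1576)) - (-693*s(31, -10) + 71) = -1/1007 - (-21483*(-10) + 71) = -1/1007 - (-693*(-310) + 71) = -1/1007 - (214830 + 71) = -1/1007 - 1*214901 = -1/1007 - 214901 = -216405308/1007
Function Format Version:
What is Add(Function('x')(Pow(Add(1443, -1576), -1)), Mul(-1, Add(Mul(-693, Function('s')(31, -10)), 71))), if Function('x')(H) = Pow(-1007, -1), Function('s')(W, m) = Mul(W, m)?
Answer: Rational(-216405308, 1007) ≈ -2.1490e+5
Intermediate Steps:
Function('x')(H) = Rational(-1, 1007)
Add(Function('x')(Pow(Add(1443, -1576), -1)), Mul(-1, Add(Mul(-693, Function('s')(31, -10)), 71))) = Add(Rational(-1, 1007), Mul(-1, Add(Mul(-693, Mul(31, -10)), 71))) = Add(Rational(-1, 1007), Mul(-1, Add(Mul(-693, -310), 71))) = Add(Rational(-1, 1007), Mul(-1, Add(214830, 71))) = Add(Rational(-1, 1007), Mul(-1, 214901)) = Add(Rational(-1, 1007), -214901) = Rational(-216405308, 1007)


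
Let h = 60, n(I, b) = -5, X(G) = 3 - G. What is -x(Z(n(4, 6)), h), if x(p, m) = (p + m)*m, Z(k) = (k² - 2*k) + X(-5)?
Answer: -6180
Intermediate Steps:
Z(k) = 8 + k² - 2*k (Z(k) = (k² - 2*k) + (3 - 1*(-5)) = (k² - 2*k) + (3 + 5) = (k² - 2*k) + 8 = 8 + k² - 2*k)
x(p, m) = m*(m + p) (x(p, m) = (m + p)*m = m*(m + p))
-x(Z(n(4, 6)), h) = -60*(60 + (8 + (-5)² - 2*(-5))) = -60*(60 + (8 + 25 + 10)) = -60*(60 + 43) = -60*103 = -1*6180 = -6180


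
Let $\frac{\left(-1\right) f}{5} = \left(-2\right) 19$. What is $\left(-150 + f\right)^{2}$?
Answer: $1600$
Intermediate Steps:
$f = 190$ ($f = - 5 \left(\left(-2\right) 19\right) = \left(-5\right) \left(-38\right) = 190$)
$\left(-150 + f\right)^{2} = \left(-150 + 190\right)^{2} = 40^{2} = 1600$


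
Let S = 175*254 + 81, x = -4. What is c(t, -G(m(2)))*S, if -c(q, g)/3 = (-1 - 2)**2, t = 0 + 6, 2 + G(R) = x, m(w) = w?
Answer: -1202337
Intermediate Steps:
G(R) = -6 (G(R) = -2 - 4 = -6)
t = 6
c(q, g) = -27 (c(q, g) = -3*(-1 - 2)**2 = -3*(-3)**2 = -3*9 = -27)
S = 44531 (S = 44450 + 81 = 44531)
c(t, -G(m(2)))*S = -27*44531 = -1202337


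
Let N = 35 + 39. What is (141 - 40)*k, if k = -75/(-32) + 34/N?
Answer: 335219/1184 ≈ 283.12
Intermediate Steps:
N = 74
k = 3319/1184 (k = -75/(-32) + 34/74 = -75*(-1/32) + 34*(1/74) = 75/32 + 17/37 = 3319/1184 ≈ 2.8032)
(141 - 40)*k = (141 - 40)*(3319/1184) = 101*(3319/1184) = 335219/1184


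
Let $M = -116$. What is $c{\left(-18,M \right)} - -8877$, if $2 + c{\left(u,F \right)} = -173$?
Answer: $8702$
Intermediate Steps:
$c{\left(u,F \right)} = -175$ ($c{\left(u,F \right)} = -2 - 173 = -175$)
$c{\left(-18,M \right)} - -8877 = -175 - -8877 = -175 + 8877 = 8702$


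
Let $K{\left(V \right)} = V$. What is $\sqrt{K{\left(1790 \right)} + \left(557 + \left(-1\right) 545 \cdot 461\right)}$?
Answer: $i \sqrt{248898} \approx 498.9 i$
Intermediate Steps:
$\sqrt{K{\left(1790 \right)} + \left(557 + \left(-1\right) 545 \cdot 461\right)} = \sqrt{1790 + \left(557 + \left(-1\right) 545 \cdot 461\right)} = \sqrt{1790 + \left(557 - 251245\right)} = \sqrt{1790 - 250688} = \sqrt{-248898} = i \sqrt{248898}$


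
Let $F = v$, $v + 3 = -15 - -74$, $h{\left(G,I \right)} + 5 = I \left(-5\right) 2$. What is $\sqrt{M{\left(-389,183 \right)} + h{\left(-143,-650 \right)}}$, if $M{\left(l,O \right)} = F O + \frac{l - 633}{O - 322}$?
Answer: $\frac{\sqrt{323633561}}{139} \approx 129.42$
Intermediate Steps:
$h{\left(G,I \right)} = -5 - 10 I$ ($h{\left(G,I \right)} = -5 + I \left(-5\right) 2 = -5 + - 5 I 2 = -5 - 10 I$)
$v = 56$ ($v = -3 - -59 = -3 + \left(-15 + 74\right) = -3 + 59 = 56$)
$F = 56$
$M{\left(l,O \right)} = 56 O + \frac{-633 + l}{-322 + O}$ ($M{\left(l,O \right)} = 56 O + \frac{l - 633}{O - 322} = 56 O + \frac{-633 + l}{-322 + O}$)
$\sqrt{M{\left(-389,183 \right)} + h{\left(-143,-650 \right)}} = \sqrt{\frac{-633 - 389 - 3299856 + 56 \cdot 183^{2}}{-322 + 183} - -6495} = \sqrt{\frac{-633 - 389 - 3299856 + 56 \cdot 33489}{-139} + \left(-5 + 6500\right)} = \sqrt{- \frac{-633 - 389 - 3299856 + 1875384}{139} + 6495} = \sqrt{\left(- \frac{1}{139}\right) \left(-1425494\right) + 6495} = \sqrt{\frac{1425494}{139} + 6495} = \sqrt{\frac{2328299}{139}} = \frac{\sqrt{323633561}}{139}$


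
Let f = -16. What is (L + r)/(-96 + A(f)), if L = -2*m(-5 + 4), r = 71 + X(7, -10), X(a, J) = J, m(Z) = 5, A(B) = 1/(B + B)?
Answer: -1632/3073 ≈ -0.53108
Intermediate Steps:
A(B) = 1/(2*B)
r = 61 (r = 71 - 10 = 61)
L = -10 (L = -2*5 = -10)
(L + r)/(-96 + A(f)) = (-10 + 61)/(-96 + (½)/(-16)) = 51/(-96 + (½)*(-1/16)) = 51/(-96 - 1/32) = 51/(-3073/32) = 51*(-32/3073) = -1632/3073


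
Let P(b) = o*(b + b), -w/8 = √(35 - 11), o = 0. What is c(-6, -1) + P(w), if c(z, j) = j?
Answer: -1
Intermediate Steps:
w = -16*√6 (w = -8*√(35 - 11) = -16*√6 ≈ -39.192)
P(b) = 0 (P(b) = 0*(b + b) = 0*(2*b) = 0)
c(-6, -1) + P(w) = -1 + 0 = -1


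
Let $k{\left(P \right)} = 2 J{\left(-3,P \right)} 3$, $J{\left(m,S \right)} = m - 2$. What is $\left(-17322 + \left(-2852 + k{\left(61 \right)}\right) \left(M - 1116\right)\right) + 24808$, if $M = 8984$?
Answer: $-22668090$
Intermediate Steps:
$J{\left(m,S \right)} = -2 + m$
$k{\left(P \right)} = -30$ ($k{\left(P \right)} = 2 \left(-2 - 3\right) 3 = 2 \left(-5\right) 3 = \left(-10\right) 3 = -30$)
$\left(-17322 + \left(-2852 + k{\left(61 \right)}\right) \left(M - 1116\right)\right) + 24808 = \left(-17322 + \left(-2852 - 30\right) \left(8984 - 1116\right)\right) + 24808 = \left(-17322 - 22675576\right) + 24808 = -22692898 + 24808 = -22668090$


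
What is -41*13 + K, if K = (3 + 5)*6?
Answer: -485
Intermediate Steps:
K = 48 (K = 8*6 = 48)
-41*13 + K = -41*13 + 48 = -533 + 48 = -485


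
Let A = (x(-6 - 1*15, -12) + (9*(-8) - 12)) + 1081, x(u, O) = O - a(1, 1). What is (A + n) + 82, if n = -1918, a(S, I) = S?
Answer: -852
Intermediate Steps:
x(u, O) = -1 + O (x(u, O) = O - 1*1 = O - 1 = -1 + O)
A = 984 (A = ((-1 - 12) + (9*(-8) - 12)) + 1081 = (-13 + (-72 - 12)) + 1081 = (-13 - 84) + 1081 = -97 + 1081 = 984)
(A + n) + 82 = (984 - 1918) + 82 = -934 + 82 = -852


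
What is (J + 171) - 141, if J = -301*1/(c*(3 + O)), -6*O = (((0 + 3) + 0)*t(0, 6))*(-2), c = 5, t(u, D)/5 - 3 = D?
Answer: 6899/240 ≈ 28.746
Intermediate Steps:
t(u, D) = 15 + 5*D
O = 45 (O = -((0 + 3) + 0)*(15 + 5*6)*(-2)/6 = -(3 + 0)*(15 + 30)*(-2)/6 = -3*45*(-2)/6 = -45*(-2)/2 = -⅙*(-270) = 45)
J = -301/240 (J = -301*1/(5*(3 + 45)) = -301/(5*48) = -301/240 ≈ -1.2542)
(J + 171) - 141 = (-301/240 + 171) - 141 = 40739/240 - 141 = 6899/240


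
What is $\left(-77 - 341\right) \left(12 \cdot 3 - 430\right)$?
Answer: $164692$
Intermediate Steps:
$\left(-77 - 341\right) \left(12 \cdot 3 - 430\right) = - 418 \left(36 - 430\right) = \left(-418\right) \left(-394\right) = 164692$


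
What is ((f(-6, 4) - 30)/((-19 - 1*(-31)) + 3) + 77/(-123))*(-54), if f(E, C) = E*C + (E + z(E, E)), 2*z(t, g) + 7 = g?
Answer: 56007/205 ≈ 273.21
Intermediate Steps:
z(t, g) = -7/2 + g/2
f(E, C) = -7/2 + 3*E/2 + C*E (f(E, C) = E*C + (E + (-7/2 + E/2)) = C*E + (-7/2 + 3*E/2) = -7/2 + 3*E/2 + C*E)
((f(-6, 4) - 30)/((-19 - 1*(-31)) + 3) + 77/(-123))*(-54) = (((-7/2 + (3/2)*(-6) + 4*(-6)) - 30)/((-19 - 1*(-31)) + 3) + 77/(-123))*(-54) = (((-7/2 - 9 - 24) - 30)/((-19 + 31) + 3) + 77*(-1/123))*(-54) = ((-73/2 - 30)/(12 + 3) - 77/123)*(-54) = (-133/2/15 - 77/123)*(-54) = (-133/2*1/15 - 77/123)*(-54) = (-133/30 - 77/123)*(-54) = -6223/1230*(-54) = 56007/205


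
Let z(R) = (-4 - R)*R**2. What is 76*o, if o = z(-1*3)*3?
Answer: -2052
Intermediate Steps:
z(R) = R**2*(-4 - R)
o = -27 (o = ((-1*3)**2*(-4 - (-1)*3))*3 = ((-3)**2*(-4 - 1*(-3)))*3 = (9*(-4 + 3))*3 = (9*(-1))*3 = -9*3 = -27)
76*o = 76*(-27) = -2052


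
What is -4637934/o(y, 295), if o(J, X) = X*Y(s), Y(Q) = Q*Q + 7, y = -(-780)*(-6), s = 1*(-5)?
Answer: -2318967/4720 ≈ -491.31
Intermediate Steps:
s = -5
y = -4680 (y = -156*30 = -4680)
Y(Q) = 7 + Q**2 (Y(Q) = Q**2 + 7 = 7 + Q**2)
o(J, X) = 32*X (o(J, X) = X*(7 + (-5)**2) = X*(7 + 25) = X*32 = 32*X)
-4637934/o(y, 295) = -4637934/(32*295) = -4637934/9440 = -4637934*1/9440 = -2318967/4720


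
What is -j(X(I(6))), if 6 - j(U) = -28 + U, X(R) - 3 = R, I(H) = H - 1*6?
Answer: -31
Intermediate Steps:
I(H) = -6 + H (I(H) = H - 6 = -6 + H)
X(R) = 3 + R
j(U) = 34 - U (j(U) = 6 - (-28 + U) = 6 + (28 - U) = 34 - U)
-j(X(I(6))) = -(34 - (3 + (-6 + 6))) = -(34 - (3 + 0)) = -(34 - 1*3) = -(34 - 3) = -1*31 = -31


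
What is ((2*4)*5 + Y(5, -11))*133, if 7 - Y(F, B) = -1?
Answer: 6384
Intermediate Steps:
Y(F, B) = 8 (Y(F, B) = 7 - 1*(-1) = 7 + 1 = 8)
((2*4)*5 + Y(5, -11))*133 = ((2*4)*5 + 8)*133 = (8*5 + 8)*133 = (40 + 8)*133 = 48*133 = 6384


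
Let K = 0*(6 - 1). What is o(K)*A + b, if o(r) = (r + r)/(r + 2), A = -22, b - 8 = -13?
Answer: -5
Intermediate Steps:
b = -5 (b = 8 - 13 = -5)
K = 0 (K = 0*5 = 0)
o(r) = 2*r/(2 + r) (o(r) = (2*r)/(2 + r) = 2*r/(2 + r))
o(K)*A + b = (2*0/(2 + 0))*(-22) - 5 = (2*0/2)*(-22) - 5 = (2*0*(½))*(-22) - 5 = 0*(-22) - 5 = 0 - 5 = -5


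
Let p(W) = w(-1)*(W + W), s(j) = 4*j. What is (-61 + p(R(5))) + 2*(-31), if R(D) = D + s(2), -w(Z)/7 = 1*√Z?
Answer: -123 - 182*I ≈ -123.0 - 182.0*I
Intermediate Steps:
w(Z) = -7*√Z
R(D) = 8 + D (R(D) = D + 4*2 = D + 8 = 8 + D)
p(W) = -14*I*W (p(W) = (-7*I)*(W + W) = (-7*I)*(2*W) = -14*I*W)
(-61 + p(R(5))) + 2*(-31) = (-61 - 14*I*(8 + 5)) + 2*(-31) = (-61 - 14*I*13) - 62 = (-61 - 182*I) - 62 = -123 - 182*I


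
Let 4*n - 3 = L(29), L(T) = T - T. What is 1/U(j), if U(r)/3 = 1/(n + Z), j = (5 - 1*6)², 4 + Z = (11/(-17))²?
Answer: -1091/1156 ≈ -0.94377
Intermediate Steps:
L(T) = 0
n = ¾ (n = ¾ + (¼)*0 = ¾ + 0 = ¾ ≈ 0.75000)
Z = -1035/289 (Z = -4 + (11/(-17))² = -4 + (11*(-1/17))² = -4 + (-11/17)² = -4 + 121/289 = -1035/289 ≈ -3.5813)
j = 1 (j = (5 - 6)² = (-1)² = 1)
U(r) = -1156/1091 (U(r) = 3/(¾ - 1035/289) = 3/(-3273/1156) = 3*(-1156/3273) = -1156/1091)
1/U(j) = 1/(-1156/1091) = -1091/1156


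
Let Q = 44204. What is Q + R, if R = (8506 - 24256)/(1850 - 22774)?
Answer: 462470123/10462 ≈ 44205.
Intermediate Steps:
R = 7875/10462 (R = -15750/(-20924) = -15750*(-1/20924) = 7875/10462 ≈ 0.75272)
Q + R = 44204 + 7875/10462 = 462470123/10462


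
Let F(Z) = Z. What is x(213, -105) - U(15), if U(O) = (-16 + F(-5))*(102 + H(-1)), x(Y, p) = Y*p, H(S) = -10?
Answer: -20433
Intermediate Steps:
U(O) = -1932 (U(O) = (-16 - 5)*(102 - 10) = -21*92 = -1932)
x(213, -105) - U(15) = 213*(-105) - 1*(-1932) = -22365 + 1932 = -20433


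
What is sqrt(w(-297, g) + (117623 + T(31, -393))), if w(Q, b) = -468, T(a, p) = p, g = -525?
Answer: sqrt(116762) ≈ 341.70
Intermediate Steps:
sqrt(w(-297, g) + (117623 + T(31, -393))) = sqrt(-468 + (117623 - 393)) = sqrt(-468 + 117230) = sqrt(116762)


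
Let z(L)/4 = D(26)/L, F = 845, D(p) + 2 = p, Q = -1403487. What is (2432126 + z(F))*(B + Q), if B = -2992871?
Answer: -9035160046606628/845 ≈ -1.0692e+13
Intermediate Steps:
D(p) = -2 + p
z(L) = 96/L (z(L) = 4*((-2 + 26)/L) = 4*(24/L) = 96/L)
(2432126 + z(F))*(B + Q) = (2432126 + 96/845)*(-2992871 - 1403487) = (2432126 + 96*(1/845))*(-4396358) = (2432126 + 96/845)*(-4396358) = (2055146566/845)*(-4396358) = -9035160046606628/845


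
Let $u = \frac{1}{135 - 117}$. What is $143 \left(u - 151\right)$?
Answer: $- \frac{388531}{18} \approx -21585.0$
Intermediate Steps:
$u = \frac{1}{18} \approx 0.055556$
$143 \left(u - 151\right) = 143 \left(\frac{1}{18} - 151\right) = 143 \left(- \frac{2717}{18}\right) = - \frac{388531}{18}$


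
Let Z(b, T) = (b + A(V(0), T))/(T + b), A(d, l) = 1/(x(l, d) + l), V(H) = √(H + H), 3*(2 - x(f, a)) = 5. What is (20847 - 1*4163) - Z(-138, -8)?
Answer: 56021695/3358 ≈ 16683.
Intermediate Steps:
x(f, a) = ⅓ (x(f, a) = 2 - ⅓*5 = 2 - 5/3 = ⅓)
V(H) = √2*√H (V(H) = √(2*H) = √2*√H)
A(d, l) = 1/(⅓ + l)
Z(b, T) = (b + 3/(1 + 3*T))/(T + b)
(20847 - 1*4163) - Z(-138, -8) = (20847 - 1*4163) - (3 - 138*(1 + 3*(-8)))/((1 + 3*(-8))*(-8 - 138)) = (20847 - 4163) - (3 - 138*(1 - 24))/((1 - 24)*(-146)) = 16684 - (-1)*(3 - 138*(-23))/((-23)*146) = 16684 - (-1)*(-1)*(3 + 3174)/(23*146) = 16684 - (-1)*(-1)*3177/(23*146) = 16684 - 1*3177/3358 = 16684 - 3177/3358 = 56021695/3358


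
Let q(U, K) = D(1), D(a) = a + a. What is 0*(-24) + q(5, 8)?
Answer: 2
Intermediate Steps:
D(a) = 2*a
q(U, K) = 2 (q(U, K) = 2*1 = 2)
0*(-24) + q(5, 8) = 0*(-24) + 2 = 0 + 2 = 2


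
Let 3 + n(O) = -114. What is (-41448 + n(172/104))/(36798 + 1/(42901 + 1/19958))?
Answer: -7117741555767/6301423166968 ≈ -1.1295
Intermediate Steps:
n(O) = -117 (n(O) = -3 - 114 = -117)
(-41448 + n(172/104))/(36798 + 1/(42901 + 1/19958)) = (-41448 - 117)/(36798 + 1/(42901 + 1/19958)) = -41565/(36798 + 1/(42901 + 1/19958)) = -41565/(36798 + 1/(856218159/19958)) = -41565/(36798 + 19958/856218159) = -41565/31507115834840/856218159 = -41565*856218159/31507115834840 = -7117741555767/6301423166968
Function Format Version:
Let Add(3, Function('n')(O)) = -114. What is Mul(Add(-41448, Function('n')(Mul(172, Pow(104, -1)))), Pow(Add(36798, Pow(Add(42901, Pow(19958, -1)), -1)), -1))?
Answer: Rational(-7117741555767, 6301423166968) ≈ -1.1295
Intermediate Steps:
Function('n')(O) = -117 (Function('n')(O) = Add(-3, -114) = -117)
Mul(Add(-41448, Function('n')(Mul(172, Pow(104, -1)))), Pow(Add(36798, Pow(Add(42901, Pow(19958, -1)), -1)), -1)) = Mul(Add(-41448, -117), Pow(Add(36798, Pow(Add(42901, Pow(19958, -1)), -1)), -1)) = Mul(-41565, Pow(Add(36798, Pow(Add(42901, Rational(1, 19958)), -1)), -1)) = Mul(-41565, Pow(Add(36798, Pow(Rational(856218159, 19958), -1)), -1)) = Mul(-41565, Pow(Add(36798, Rational(19958, 856218159)), -1)) = Mul(-41565, Pow(Rational(31507115834840, 856218159), -1)) = Mul(-41565, Rational(856218159, 31507115834840)) = Rational(-7117741555767, 6301423166968)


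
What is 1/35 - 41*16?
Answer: -22959/35 ≈ -655.97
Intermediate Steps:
1/35 - 41*16 = 1/35 - 656 = -22959/35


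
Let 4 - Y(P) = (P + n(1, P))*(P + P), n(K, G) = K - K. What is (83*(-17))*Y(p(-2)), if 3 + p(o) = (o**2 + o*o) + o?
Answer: 19754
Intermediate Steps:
n(K, G) = 0
p(o) = -3 + o + 2*o**2 (p(o) = -3 + ((o**2 + o*o) + o) = -3 + ((o**2 + o**2) + o) = -3 + (2*o**2 + o) = -3 + (o + 2*o**2) = -3 + o + 2*o**2)
Y(P) = 4 - 2*P**2 (Y(P) = 4 - (P + 0)*(P + P) = 4 - P*2*P = 4 - 2*P**2)
(83*(-17))*Y(p(-2)) = (83*(-17))*(4 - 2*(-3 - 2 + 2*(-2)**2)**2) = -1411*(4 - 2*(-3 - 2 + 2*4)**2) = -1411*(4 - 2*(-3 - 2 + 8)**2) = -1411*(4 - 2*3**2) = -1411*(4 - 2*9) = -1411*(4 - 18) = -1411*(-14) = 19754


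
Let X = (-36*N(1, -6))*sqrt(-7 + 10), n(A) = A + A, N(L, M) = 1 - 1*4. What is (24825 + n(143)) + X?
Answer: 25111 + 108*sqrt(3) ≈ 25298.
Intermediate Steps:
N(L, M) = -3 (N(L, M) = 1 - 4 = -3)
n(A) = 2*A
X = 108*sqrt(3) (X = (-36*(-3))*sqrt(-7 + 10) = 108*sqrt(3) ≈ 187.06)
(24825 + n(143)) + X = (24825 + 2*143) + 108*sqrt(3) = (24825 + 286) + 108*sqrt(3) = 25111 + 108*sqrt(3)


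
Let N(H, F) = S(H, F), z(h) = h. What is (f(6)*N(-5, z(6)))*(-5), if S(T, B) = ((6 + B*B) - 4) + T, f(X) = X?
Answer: -990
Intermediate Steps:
S(T, B) = 2 + T + B**2 (S(T, B) = ((6 + B**2) - 4) + T = (2 + B**2) + T = 2 + T + B**2)
N(H, F) = 2 + H + F**2
(f(6)*N(-5, z(6)))*(-5) = (6*(2 - 5 + 6**2))*(-5) = (6*(2 - 5 + 36))*(-5) = (6*33)*(-5) = 198*(-5) = -990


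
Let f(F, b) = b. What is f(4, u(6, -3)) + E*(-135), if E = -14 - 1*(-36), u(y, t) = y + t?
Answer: -2967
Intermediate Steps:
u(y, t) = t + y
E = 22 (E = -14 + 36 = 22)
f(4, u(6, -3)) + E*(-135) = (-3 + 6) + 22*(-135) = 3 - 2970 = -2967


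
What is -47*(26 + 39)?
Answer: -3055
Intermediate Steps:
-47*(26 + 39) = -47*65 = -3055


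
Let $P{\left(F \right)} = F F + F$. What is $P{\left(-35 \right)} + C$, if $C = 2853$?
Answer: $4043$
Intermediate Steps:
$P{\left(F \right)} = F + F^{2}$ ($P{\left(F \right)} = F^{2} + F = F + F^{2}$)
$P{\left(-35 \right)} + C = - 35 \left(1 - 35\right) + 2853 = \left(-35\right) \left(-34\right) + 2853 = 1190 + 2853 = 4043$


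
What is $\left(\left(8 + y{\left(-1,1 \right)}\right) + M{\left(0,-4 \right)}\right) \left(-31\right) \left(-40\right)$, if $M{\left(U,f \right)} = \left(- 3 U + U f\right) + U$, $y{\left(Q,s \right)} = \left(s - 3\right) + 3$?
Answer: $11160$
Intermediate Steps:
$y{\left(Q,s \right)} = s$ ($y{\left(Q,s \right)} = \left(-3 + s\right) + 3 = s$)
$M{\left(U,f \right)} = - 2 U + U f$
$\left(\left(8 + y{\left(-1,1 \right)}\right) + M{\left(0,-4 \right)}\right) \left(-31\right) \left(-40\right) = \left(\left(8 + 1\right) + 0 \left(-2 - 4\right)\right) \left(-31\right) \left(-40\right) = \left(9 + 0 \left(-6\right)\right) \left(-31\right) \left(-40\right) = \left(9 + 0\right) \left(-31\right) \left(-40\right) = 9 \left(-31\right) \left(-40\right) = \left(-279\right) \left(-40\right) = 11160$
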